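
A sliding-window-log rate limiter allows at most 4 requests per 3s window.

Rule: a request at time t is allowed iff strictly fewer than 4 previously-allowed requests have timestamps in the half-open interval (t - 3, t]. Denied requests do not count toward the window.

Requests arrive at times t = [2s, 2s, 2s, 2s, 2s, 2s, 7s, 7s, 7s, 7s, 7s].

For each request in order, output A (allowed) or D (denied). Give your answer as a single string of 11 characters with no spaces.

Answer: AAAADDAAAAD

Derivation:
Tracking allowed requests in the window:
  req#1 t=2s: ALLOW
  req#2 t=2s: ALLOW
  req#3 t=2s: ALLOW
  req#4 t=2s: ALLOW
  req#5 t=2s: DENY
  req#6 t=2s: DENY
  req#7 t=7s: ALLOW
  req#8 t=7s: ALLOW
  req#9 t=7s: ALLOW
  req#10 t=7s: ALLOW
  req#11 t=7s: DENY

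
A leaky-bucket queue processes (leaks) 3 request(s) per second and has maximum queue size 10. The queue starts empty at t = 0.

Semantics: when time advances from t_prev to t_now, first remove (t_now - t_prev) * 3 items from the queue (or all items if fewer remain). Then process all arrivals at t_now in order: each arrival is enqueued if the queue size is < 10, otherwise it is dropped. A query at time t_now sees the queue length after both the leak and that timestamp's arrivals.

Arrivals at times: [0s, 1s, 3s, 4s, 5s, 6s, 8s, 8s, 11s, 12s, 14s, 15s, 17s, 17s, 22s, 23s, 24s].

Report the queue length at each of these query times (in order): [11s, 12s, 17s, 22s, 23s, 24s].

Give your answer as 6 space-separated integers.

Answer: 1 1 2 1 1 1

Derivation:
Queue lengths at query times:
  query t=11s: backlog = 1
  query t=12s: backlog = 1
  query t=17s: backlog = 2
  query t=22s: backlog = 1
  query t=23s: backlog = 1
  query t=24s: backlog = 1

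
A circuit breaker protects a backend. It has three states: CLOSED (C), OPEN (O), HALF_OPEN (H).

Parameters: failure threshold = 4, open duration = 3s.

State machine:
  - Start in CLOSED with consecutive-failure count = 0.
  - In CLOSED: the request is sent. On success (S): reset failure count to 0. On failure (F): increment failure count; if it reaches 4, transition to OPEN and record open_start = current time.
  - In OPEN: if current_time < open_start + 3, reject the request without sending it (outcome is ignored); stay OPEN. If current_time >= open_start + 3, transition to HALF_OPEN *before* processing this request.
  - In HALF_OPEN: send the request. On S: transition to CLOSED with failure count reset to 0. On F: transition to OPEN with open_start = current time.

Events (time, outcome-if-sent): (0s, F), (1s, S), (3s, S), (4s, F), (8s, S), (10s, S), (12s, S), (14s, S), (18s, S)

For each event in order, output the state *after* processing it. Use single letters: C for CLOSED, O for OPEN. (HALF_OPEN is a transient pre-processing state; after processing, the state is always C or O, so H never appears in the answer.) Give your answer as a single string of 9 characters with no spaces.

Answer: CCCCCCCCC

Derivation:
State after each event:
  event#1 t=0s outcome=F: state=CLOSED
  event#2 t=1s outcome=S: state=CLOSED
  event#3 t=3s outcome=S: state=CLOSED
  event#4 t=4s outcome=F: state=CLOSED
  event#5 t=8s outcome=S: state=CLOSED
  event#6 t=10s outcome=S: state=CLOSED
  event#7 t=12s outcome=S: state=CLOSED
  event#8 t=14s outcome=S: state=CLOSED
  event#9 t=18s outcome=S: state=CLOSED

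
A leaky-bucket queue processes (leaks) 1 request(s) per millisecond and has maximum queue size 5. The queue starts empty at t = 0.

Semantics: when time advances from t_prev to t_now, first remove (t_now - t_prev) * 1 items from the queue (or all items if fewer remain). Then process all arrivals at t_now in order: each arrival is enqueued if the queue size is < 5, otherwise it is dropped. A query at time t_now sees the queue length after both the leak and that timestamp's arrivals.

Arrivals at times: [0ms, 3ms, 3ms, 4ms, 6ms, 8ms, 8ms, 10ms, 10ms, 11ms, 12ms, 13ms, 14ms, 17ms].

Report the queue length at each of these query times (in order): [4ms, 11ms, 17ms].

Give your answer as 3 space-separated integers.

Queue lengths at query times:
  query t=4ms: backlog = 2
  query t=11ms: backlog = 2
  query t=17ms: backlog = 1

Answer: 2 2 1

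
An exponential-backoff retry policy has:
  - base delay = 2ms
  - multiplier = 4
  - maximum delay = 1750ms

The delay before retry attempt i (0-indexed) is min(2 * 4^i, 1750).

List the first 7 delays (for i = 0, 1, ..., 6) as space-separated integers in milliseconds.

Computing each delay:
  i=0: min(2*4^0, 1750) = 2
  i=1: min(2*4^1, 1750) = 8
  i=2: min(2*4^2, 1750) = 32
  i=3: min(2*4^3, 1750) = 128
  i=4: min(2*4^4, 1750) = 512
  i=5: min(2*4^5, 1750) = 1750
  i=6: min(2*4^6, 1750) = 1750

Answer: 2 8 32 128 512 1750 1750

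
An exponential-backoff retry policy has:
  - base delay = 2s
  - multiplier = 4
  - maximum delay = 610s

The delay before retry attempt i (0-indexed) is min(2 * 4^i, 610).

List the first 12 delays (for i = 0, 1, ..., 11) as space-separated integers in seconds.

Computing each delay:
  i=0: min(2*4^0, 610) = 2
  i=1: min(2*4^1, 610) = 8
  i=2: min(2*4^2, 610) = 32
  i=3: min(2*4^3, 610) = 128
  i=4: min(2*4^4, 610) = 512
  i=5: min(2*4^5, 610) = 610
  i=6: min(2*4^6, 610) = 610
  i=7: min(2*4^7, 610) = 610
  i=8: min(2*4^8, 610) = 610
  i=9: min(2*4^9, 610) = 610
  i=10: min(2*4^10, 610) = 610
  i=11: min(2*4^11, 610) = 610

Answer: 2 8 32 128 512 610 610 610 610 610 610 610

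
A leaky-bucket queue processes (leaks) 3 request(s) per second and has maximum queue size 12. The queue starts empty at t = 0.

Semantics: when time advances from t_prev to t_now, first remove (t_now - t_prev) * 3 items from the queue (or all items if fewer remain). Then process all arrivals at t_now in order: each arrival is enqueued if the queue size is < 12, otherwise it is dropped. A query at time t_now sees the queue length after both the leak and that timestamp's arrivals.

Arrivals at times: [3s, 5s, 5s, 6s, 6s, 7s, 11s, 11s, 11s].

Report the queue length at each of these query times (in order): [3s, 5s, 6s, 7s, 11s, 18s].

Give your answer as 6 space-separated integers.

Queue lengths at query times:
  query t=3s: backlog = 1
  query t=5s: backlog = 2
  query t=6s: backlog = 2
  query t=7s: backlog = 1
  query t=11s: backlog = 3
  query t=18s: backlog = 0

Answer: 1 2 2 1 3 0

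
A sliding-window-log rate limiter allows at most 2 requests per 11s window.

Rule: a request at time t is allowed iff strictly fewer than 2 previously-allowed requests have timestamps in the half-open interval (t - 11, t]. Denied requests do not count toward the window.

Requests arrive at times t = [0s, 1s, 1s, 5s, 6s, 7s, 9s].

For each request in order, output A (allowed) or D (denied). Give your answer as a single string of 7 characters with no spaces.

Tracking allowed requests in the window:
  req#1 t=0s: ALLOW
  req#2 t=1s: ALLOW
  req#3 t=1s: DENY
  req#4 t=5s: DENY
  req#5 t=6s: DENY
  req#6 t=7s: DENY
  req#7 t=9s: DENY

Answer: AADDDDD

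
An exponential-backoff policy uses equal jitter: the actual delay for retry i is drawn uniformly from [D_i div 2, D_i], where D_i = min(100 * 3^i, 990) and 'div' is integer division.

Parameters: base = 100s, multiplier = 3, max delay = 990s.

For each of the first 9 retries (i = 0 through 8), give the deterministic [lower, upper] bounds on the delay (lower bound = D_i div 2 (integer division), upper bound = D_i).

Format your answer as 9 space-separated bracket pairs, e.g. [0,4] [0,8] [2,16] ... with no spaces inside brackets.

Answer: [50,100] [150,300] [450,900] [495,990] [495,990] [495,990] [495,990] [495,990] [495,990]

Derivation:
Computing bounds per retry:
  i=0: D_i=min(100*3^0,990)=100, bounds=[50,100]
  i=1: D_i=min(100*3^1,990)=300, bounds=[150,300]
  i=2: D_i=min(100*3^2,990)=900, bounds=[450,900]
  i=3: D_i=min(100*3^3,990)=990, bounds=[495,990]
  i=4: D_i=min(100*3^4,990)=990, bounds=[495,990]
  i=5: D_i=min(100*3^5,990)=990, bounds=[495,990]
  i=6: D_i=min(100*3^6,990)=990, bounds=[495,990]
  i=7: D_i=min(100*3^7,990)=990, bounds=[495,990]
  i=8: D_i=min(100*3^8,990)=990, bounds=[495,990]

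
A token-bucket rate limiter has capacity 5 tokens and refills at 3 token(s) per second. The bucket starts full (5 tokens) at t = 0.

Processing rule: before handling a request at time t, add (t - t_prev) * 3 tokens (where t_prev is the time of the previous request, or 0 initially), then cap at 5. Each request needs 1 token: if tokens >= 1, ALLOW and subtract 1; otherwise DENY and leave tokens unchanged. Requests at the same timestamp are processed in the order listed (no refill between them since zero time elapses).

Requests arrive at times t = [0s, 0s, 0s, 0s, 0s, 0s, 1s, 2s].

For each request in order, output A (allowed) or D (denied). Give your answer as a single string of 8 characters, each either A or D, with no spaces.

Simulating step by step:
  req#1 t=0s: ALLOW
  req#2 t=0s: ALLOW
  req#3 t=0s: ALLOW
  req#4 t=0s: ALLOW
  req#5 t=0s: ALLOW
  req#6 t=0s: DENY
  req#7 t=1s: ALLOW
  req#8 t=2s: ALLOW

Answer: AAAAADAA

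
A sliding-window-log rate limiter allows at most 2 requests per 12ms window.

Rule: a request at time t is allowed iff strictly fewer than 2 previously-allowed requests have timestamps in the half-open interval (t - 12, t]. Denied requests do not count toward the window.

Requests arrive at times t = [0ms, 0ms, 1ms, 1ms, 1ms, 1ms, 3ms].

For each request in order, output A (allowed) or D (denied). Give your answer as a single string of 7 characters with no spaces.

Answer: AADDDDD

Derivation:
Tracking allowed requests in the window:
  req#1 t=0ms: ALLOW
  req#2 t=0ms: ALLOW
  req#3 t=1ms: DENY
  req#4 t=1ms: DENY
  req#5 t=1ms: DENY
  req#6 t=1ms: DENY
  req#7 t=3ms: DENY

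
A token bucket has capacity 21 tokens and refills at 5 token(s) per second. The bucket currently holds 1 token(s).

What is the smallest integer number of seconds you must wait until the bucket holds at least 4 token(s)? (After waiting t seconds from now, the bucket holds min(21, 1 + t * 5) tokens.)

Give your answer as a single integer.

Answer: 1

Derivation:
Need 1 + t * 5 >= 4, so t >= 3/5.
Smallest integer t = ceil(3/5) = 1.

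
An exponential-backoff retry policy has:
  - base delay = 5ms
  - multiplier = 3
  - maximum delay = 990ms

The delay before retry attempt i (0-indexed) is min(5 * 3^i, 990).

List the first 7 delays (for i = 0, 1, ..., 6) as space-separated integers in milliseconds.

Answer: 5 15 45 135 405 990 990

Derivation:
Computing each delay:
  i=0: min(5*3^0, 990) = 5
  i=1: min(5*3^1, 990) = 15
  i=2: min(5*3^2, 990) = 45
  i=3: min(5*3^3, 990) = 135
  i=4: min(5*3^4, 990) = 405
  i=5: min(5*3^5, 990) = 990
  i=6: min(5*3^6, 990) = 990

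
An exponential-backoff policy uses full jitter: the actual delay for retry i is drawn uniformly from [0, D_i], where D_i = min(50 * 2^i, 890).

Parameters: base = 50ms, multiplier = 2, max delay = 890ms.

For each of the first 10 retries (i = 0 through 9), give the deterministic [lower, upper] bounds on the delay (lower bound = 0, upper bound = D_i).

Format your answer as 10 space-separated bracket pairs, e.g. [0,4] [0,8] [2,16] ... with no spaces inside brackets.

Answer: [0,50] [0,100] [0,200] [0,400] [0,800] [0,890] [0,890] [0,890] [0,890] [0,890]

Derivation:
Computing bounds per retry:
  i=0: D_i=min(50*2^0,890)=50, bounds=[0,50]
  i=1: D_i=min(50*2^1,890)=100, bounds=[0,100]
  i=2: D_i=min(50*2^2,890)=200, bounds=[0,200]
  i=3: D_i=min(50*2^3,890)=400, bounds=[0,400]
  i=4: D_i=min(50*2^4,890)=800, bounds=[0,800]
  i=5: D_i=min(50*2^5,890)=890, bounds=[0,890]
  i=6: D_i=min(50*2^6,890)=890, bounds=[0,890]
  i=7: D_i=min(50*2^7,890)=890, bounds=[0,890]
  i=8: D_i=min(50*2^8,890)=890, bounds=[0,890]
  i=9: D_i=min(50*2^9,890)=890, bounds=[0,890]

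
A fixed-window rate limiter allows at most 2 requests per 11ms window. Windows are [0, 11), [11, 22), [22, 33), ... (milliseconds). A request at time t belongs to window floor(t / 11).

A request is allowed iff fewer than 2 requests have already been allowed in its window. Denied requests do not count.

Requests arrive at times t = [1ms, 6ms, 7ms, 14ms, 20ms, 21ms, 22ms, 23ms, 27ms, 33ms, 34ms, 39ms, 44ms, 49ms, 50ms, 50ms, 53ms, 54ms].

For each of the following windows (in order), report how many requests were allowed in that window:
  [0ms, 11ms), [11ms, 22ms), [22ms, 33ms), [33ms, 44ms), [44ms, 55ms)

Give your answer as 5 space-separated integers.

Answer: 2 2 2 2 2

Derivation:
Processing requests:
  req#1 t=1ms (window 0): ALLOW
  req#2 t=6ms (window 0): ALLOW
  req#3 t=7ms (window 0): DENY
  req#4 t=14ms (window 1): ALLOW
  req#5 t=20ms (window 1): ALLOW
  req#6 t=21ms (window 1): DENY
  req#7 t=22ms (window 2): ALLOW
  req#8 t=23ms (window 2): ALLOW
  req#9 t=27ms (window 2): DENY
  req#10 t=33ms (window 3): ALLOW
  req#11 t=34ms (window 3): ALLOW
  req#12 t=39ms (window 3): DENY
  req#13 t=44ms (window 4): ALLOW
  req#14 t=49ms (window 4): ALLOW
  req#15 t=50ms (window 4): DENY
  req#16 t=50ms (window 4): DENY
  req#17 t=53ms (window 4): DENY
  req#18 t=54ms (window 4): DENY

Allowed counts by window: 2 2 2 2 2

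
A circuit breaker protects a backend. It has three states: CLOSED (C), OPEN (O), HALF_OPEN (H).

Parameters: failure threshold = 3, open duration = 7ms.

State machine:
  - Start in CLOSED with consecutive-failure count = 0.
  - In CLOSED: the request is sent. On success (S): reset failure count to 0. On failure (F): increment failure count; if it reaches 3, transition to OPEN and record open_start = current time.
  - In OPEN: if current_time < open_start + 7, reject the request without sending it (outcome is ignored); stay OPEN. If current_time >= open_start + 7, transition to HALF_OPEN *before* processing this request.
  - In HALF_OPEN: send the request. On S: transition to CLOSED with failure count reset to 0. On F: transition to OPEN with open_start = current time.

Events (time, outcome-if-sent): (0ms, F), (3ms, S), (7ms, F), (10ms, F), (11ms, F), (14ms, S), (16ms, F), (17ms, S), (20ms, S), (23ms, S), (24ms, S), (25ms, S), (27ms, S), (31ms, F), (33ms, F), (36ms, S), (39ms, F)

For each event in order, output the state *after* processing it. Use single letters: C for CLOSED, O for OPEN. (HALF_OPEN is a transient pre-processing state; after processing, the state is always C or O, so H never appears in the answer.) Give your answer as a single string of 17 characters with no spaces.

Answer: CCCCOOOOCCCCCCCCC

Derivation:
State after each event:
  event#1 t=0ms outcome=F: state=CLOSED
  event#2 t=3ms outcome=S: state=CLOSED
  event#3 t=7ms outcome=F: state=CLOSED
  event#4 t=10ms outcome=F: state=CLOSED
  event#5 t=11ms outcome=F: state=OPEN
  event#6 t=14ms outcome=S: state=OPEN
  event#7 t=16ms outcome=F: state=OPEN
  event#8 t=17ms outcome=S: state=OPEN
  event#9 t=20ms outcome=S: state=CLOSED
  event#10 t=23ms outcome=S: state=CLOSED
  event#11 t=24ms outcome=S: state=CLOSED
  event#12 t=25ms outcome=S: state=CLOSED
  event#13 t=27ms outcome=S: state=CLOSED
  event#14 t=31ms outcome=F: state=CLOSED
  event#15 t=33ms outcome=F: state=CLOSED
  event#16 t=36ms outcome=S: state=CLOSED
  event#17 t=39ms outcome=F: state=CLOSED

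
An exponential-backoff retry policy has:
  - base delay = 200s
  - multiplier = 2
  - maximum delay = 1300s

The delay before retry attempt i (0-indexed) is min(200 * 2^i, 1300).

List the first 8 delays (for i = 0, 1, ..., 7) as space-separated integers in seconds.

Answer: 200 400 800 1300 1300 1300 1300 1300

Derivation:
Computing each delay:
  i=0: min(200*2^0, 1300) = 200
  i=1: min(200*2^1, 1300) = 400
  i=2: min(200*2^2, 1300) = 800
  i=3: min(200*2^3, 1300) = 1300
  i=4: min(200*2^4, 1300) = 1300
  i=5: min(200*2^5, 1300) = 1300
  i=6: min(200*2^6, 1300) = 1300
  i=7: min(200*2^7, 1300) = 1300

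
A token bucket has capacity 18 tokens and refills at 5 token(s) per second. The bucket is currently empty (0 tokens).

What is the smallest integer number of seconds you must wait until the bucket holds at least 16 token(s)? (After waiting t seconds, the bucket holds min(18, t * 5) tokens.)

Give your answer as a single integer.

Need t * 5 >= 16, so t >= 16/5.
Smallest integer t = ceil(16/5) = 4.

Answer: 4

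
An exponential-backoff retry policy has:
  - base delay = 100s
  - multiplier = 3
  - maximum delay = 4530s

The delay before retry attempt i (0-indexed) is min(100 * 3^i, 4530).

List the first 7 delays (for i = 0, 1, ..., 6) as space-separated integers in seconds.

Answer: 100 300 900 2700 4530 4530 4530

Derivation:
Computing each delay:
  i=0: min(100*3^0, 4530) = 100
  i=1: min(100*3^1, 4530) = 300
  i=2: min(100*3^2, 4530) = 900
  i=3: min(100*3^3, 4530) = 2700
  i=4: min(100*3^4, 4530) = 4530
  i=5: min(100*3^5, 4530) = 4530
  i=6: min(100*3^6, 4530) = 4530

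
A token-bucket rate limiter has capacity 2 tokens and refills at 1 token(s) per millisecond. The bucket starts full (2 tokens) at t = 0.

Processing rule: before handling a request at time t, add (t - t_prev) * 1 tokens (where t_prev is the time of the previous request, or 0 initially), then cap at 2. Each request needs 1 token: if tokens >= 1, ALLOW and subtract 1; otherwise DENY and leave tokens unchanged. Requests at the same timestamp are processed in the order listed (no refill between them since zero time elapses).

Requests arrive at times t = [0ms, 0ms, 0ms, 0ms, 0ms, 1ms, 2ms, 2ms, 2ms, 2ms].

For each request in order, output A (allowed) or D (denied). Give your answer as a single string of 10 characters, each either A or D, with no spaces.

Answer: AADDDAADDD

Derivation:
Simulating step by step:
  req#1 t=0ms: ALLOW
  req#2 t=0ms: ALLOW
  req#3 t=0ms: DENY
  req#4 t=0ms: DENY
  req#5 t=0ms: DENY
  req#6 t=1ms: ALLOW
  req#7 t=2ms: ALLOW
  req#8 t=2ms: DENY
  req#9 t=2ms: DENY
  req#10 t=2ms: DENY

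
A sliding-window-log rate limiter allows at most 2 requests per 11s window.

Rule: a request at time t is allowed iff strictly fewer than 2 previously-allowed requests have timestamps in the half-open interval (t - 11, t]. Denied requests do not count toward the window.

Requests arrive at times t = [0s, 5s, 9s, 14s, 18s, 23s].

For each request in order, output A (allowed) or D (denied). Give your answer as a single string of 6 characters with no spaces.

Answer: AADAAD

Derivation:
Tracking allowed requests in the window:
  req#1 t=0s: ALLOW
  req#2 t=5s: ALLOW
  req#3 t=9s: DENY
  req#4 t=14s: ALLOW
  req#5 t=18s: ALLOW
  req#6 t=23s: DENY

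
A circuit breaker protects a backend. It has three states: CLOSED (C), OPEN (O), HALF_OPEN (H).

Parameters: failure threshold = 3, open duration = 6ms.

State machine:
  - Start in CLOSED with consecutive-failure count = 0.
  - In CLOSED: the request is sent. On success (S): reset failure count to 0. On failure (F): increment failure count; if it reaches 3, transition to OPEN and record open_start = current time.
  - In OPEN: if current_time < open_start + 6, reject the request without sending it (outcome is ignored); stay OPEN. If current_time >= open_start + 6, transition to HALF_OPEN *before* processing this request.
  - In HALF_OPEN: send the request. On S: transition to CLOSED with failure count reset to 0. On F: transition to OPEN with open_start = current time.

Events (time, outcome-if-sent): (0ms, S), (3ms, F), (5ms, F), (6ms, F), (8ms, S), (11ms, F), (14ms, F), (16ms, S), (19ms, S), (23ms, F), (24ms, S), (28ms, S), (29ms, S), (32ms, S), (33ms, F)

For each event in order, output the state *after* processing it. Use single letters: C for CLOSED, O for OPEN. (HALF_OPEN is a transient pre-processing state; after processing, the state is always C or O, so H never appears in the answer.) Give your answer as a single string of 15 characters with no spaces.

Answer: CCCOOOOOOOOOCCC

Derivation:
State after each event:
  event#1 t=0ms outcome=S: state=CLOSED
  event#2 t=3ms outcome=F: state=CLOSED
  event#3 t=5ms outcome=F: state=CLOSED
  event#4 t=6ms outcome=F: state=OPEN
  event#5 t=8ms outcome=S: state=OPEN
  event#6 t=11ms outcome=F: state=OPEN
  event#7 t=14ms outcome=F: state=OPEN
  event#8 t=16ms outcome=S: state=OPEN
  event#9 t=19ms outcome=S: state=OPEN
  event#10 t=23ms outcome=F: state=OPEN
  event#11 t=24ms outcome=S: state=OPEN
  event#12 t=28ms outcome=S: state=OPEN
  event#13 t=29ms outcome=S: state=CLOSED
  event#14 t=32ms outcome=S: state=CLOSED
  event#15 t=33ms outcome=F: state=CLOSED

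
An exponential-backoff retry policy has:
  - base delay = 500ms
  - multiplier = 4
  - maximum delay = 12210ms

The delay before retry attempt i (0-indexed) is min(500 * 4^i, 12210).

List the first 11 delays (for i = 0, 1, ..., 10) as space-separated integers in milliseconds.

Answer: 500 2000 8000 12210 12210 12210 12210 12210 12210 12210 12210

Derivation:
Computing each delay:
  i=0: min(500*4^0, 12210) = 500
  i=1: min(500*4^1, 12210) = 2000
  i=2: min(500*4^2, 12210) = 8000
  i=3: min(500*4^3, 12210) = 12210
  i=4: min(500*4^4, 12210) = 12210
  i=5: min(500*4^5, 12210) = 12210
  i=6: min(500*4^6, 12210) = 12210
  i=7: min(500*4^7, 12210) = 12210
  i=8: min(500*4^8, 12210) = 12210
  i=9: min(500*4^9, 12210) = 12210
  i=10: min(500*4^10, 12210) = 12210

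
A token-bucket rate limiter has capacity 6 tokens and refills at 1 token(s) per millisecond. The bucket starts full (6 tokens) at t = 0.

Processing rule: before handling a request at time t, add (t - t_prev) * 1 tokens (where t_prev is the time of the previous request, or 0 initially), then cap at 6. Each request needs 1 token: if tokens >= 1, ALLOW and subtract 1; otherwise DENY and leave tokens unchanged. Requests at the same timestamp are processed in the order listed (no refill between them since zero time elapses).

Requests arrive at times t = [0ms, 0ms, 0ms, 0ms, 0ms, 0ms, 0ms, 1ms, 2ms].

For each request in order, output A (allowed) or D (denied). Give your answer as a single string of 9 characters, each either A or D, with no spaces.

Simulating step by step:
  req#1 t=0ms: ALLOW
  req#2 t=0ms: ALLOW
  req#3 t=0ms: ALLOW
  req#4 t=0ms: ALLOW
  req#5 t=0ms: ALLOW
  req#6 t=0ms: ALLOW
  req#7 t=0ms: DENY
  req#8 t=1ms: ALLOW
  req#9 t=2ms: ALLOW

Answer: AAAAAADAA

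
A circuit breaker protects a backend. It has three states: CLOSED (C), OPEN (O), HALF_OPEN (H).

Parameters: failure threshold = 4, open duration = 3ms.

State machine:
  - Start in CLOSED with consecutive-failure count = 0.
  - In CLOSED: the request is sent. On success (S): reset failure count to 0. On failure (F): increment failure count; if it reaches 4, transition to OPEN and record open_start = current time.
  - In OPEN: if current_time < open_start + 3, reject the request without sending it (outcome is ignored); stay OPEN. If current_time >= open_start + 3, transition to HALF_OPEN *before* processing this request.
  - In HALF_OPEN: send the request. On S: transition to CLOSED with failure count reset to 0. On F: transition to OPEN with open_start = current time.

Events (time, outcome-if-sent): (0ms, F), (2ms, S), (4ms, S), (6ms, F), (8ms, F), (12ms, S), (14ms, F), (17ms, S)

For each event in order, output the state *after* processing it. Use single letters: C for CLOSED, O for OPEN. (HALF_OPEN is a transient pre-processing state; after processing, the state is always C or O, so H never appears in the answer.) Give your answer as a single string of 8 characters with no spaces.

State after each event:
  event#1 t=0ms outcome=F: state=CLOSED
  event#2 t=2ms outcome=S: state=CLOSED
  event#3 t=4ms outcome=S: state=CLOSED
  event#4 t=6ms outcome=F: state=CLOSED
  event#5 t=8ms outcome=F: state=CLOSED
  event#6 t=12ms outcome=S: state=CLOSED
  event#7 t=14ms outcome=F: state=CLOSED
  event#8 t=17ms outcome=S: state=CLOSED

Answer: CCCCCCCC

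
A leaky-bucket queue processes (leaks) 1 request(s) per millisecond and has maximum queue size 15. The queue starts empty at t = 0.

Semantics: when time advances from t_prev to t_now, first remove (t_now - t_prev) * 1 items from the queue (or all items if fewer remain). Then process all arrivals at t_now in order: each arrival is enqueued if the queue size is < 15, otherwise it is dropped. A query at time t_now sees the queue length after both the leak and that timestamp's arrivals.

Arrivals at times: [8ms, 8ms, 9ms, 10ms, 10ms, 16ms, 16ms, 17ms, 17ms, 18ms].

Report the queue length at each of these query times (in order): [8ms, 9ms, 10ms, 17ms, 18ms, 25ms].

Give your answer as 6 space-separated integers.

Answer: 2 2 3 3 3 0

Derivation:
Queue lengths at query times:
  query t=8ms: backlog = 2
  query t=9ms: backlog = 2
  query t=10ms: backlog = 3
  query t=17ms: backlog = 3
  query t=18ms: backlog = 3
  query t=25ms: backlog = 0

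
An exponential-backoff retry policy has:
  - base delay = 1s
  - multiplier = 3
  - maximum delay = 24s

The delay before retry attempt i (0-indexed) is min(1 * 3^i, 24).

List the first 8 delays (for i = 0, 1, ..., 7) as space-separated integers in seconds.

Computing each delay:
  i=0: min(1*3^0, 24) = 1
  i=1: min(1*3^1, 24) = 3
  i=2: min(1*3^2, 24) = 9
  i=3: min(1*3^3, 24) = 24
  i=4: min(1*3^4, 24) = 24
  i=5: min(1*3^5, 24) = 24
  i=6: min(1*3^6, 24) = 24
  i=7: min(1*3^7, 24) = 24

Answer: 1 3 9 24 24 24 24 24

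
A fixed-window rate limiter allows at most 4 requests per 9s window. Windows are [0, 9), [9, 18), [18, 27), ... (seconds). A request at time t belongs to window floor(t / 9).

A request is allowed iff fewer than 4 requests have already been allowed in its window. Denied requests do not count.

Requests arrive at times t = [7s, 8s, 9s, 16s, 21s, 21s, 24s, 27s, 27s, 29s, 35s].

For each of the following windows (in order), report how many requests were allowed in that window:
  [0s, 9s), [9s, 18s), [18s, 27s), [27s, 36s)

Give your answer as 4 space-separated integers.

Answer: 2 2 3 4

Derivation:
Processing requests:
  req#1 t=7s (window 0): ALLOW
  req#2 t=8s (window 0): ALLOW
  req#3 t=9s (window 1): ALLOW
  req#4 t=16s (window 1): ALLOW
  req#5 t=21s (window 2): ALLOW
  req#6 t=21s (window 2): ALLOW
  req#7 t=24s (window 2): ALLOW
  req#8 t=27s (window 3): ALLOW
  req#9 t=27s (window 3): ALLOW
  req#10 t=29s (window 3): ALLOW
  req#11 t=35s (window 3): ALLOW

Allowed counts by window: 2 2 3 4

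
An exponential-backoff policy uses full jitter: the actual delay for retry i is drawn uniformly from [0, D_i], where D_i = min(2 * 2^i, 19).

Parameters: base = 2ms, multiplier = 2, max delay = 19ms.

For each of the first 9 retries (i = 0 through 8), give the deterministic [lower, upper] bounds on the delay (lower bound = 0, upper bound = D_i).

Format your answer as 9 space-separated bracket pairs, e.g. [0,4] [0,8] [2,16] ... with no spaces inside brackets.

Answer: [0,2] [0,4] [0,8] [0,16] [0,19] [0,19] [0,19] [0,19] [0,19]

Derivation:
Computing bounds per retry:
  i=0: D_i=min(2*2^0,19)=2, bounds=[0,2]
  i=1: D_i=min(2*2^1,19)=4, bounds=[0,4]
  i=2: D_i=min(2*2^2,19)=8, bounds=[0,8]
  i=3: D_i=min(2*2^3,19)=16, bounds=[0,16]
  i=4: D_i=min(2*2^4,19)=19, bounds=[0,19]
  i=5: D_i=min(2*2^5,19)=19, bounds=[0,19]
  i=6: D_i=min(2*2^6,19)=19, bounds=[0,19]
  i=7: D_i=min(2*2^7,19)=19, bounds=[0,19]
  i=8: D_i=min(2*2^8,19)=19, bounds=[0,19]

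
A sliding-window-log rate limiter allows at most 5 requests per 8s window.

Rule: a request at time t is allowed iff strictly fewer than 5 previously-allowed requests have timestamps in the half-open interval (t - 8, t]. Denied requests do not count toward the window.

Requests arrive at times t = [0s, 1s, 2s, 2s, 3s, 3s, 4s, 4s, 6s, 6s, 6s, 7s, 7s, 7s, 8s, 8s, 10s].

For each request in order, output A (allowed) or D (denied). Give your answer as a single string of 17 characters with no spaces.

Tracking allowed requests in the window:
  req#1 t=0s: ALLOW
  req#2 t=1s: ALLOW
  req#3 t=2s: ALLOW
  req#4 t=2s: ALLOW
  req#5 t=3s: ALLOW
  req#6 t=3s: DENY
  req#7 t=4s: DENY
  req#8 t=4s: DENY
  req#9 t=6s: DENY
  req#10 t=6s: DENY
  req#11 t=6s: DENY
  req#12 t=7s: DENY
  req#13 t=7s: DENY
  req#14 t=7s: DENY
  req#15 t=8s: ALLOW
  req#16 t=8s: DENY
  req#17 t=10s: ALLOW

Answer: AAAAADDDDDDDDDADA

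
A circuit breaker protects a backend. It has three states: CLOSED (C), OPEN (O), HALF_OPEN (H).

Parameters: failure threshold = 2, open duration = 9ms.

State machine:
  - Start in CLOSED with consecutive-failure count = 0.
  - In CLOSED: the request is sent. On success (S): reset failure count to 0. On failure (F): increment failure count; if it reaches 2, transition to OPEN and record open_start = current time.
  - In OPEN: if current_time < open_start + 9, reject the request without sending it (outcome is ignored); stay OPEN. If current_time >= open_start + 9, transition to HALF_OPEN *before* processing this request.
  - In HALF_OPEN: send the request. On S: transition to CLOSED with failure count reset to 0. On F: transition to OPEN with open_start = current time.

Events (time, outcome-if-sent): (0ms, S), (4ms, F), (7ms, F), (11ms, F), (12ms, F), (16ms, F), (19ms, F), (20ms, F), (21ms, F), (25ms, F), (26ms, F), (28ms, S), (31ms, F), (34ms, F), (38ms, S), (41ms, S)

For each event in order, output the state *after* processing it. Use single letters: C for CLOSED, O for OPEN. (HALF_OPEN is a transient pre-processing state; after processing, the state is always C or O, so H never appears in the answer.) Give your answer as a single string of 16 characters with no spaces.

Answer: CCOOOOOOOOOOOOOO

Derivation:
State after each event:
  event#1 t=0ms outcome=S: state=CLOSED
  event#2 t=4ms outcome=F: state=CLOSED
  event#3 t=7ms outcome=F: state=OPEN
  event#4 t=11ms outcome=F: state=OPEN
  event#5 t=12ms outcome=F: state=OPEN
  event#6 t=16ms outcome=F: state=OPEN
  event#7 t=19ms outcome=F: state=OPEN
  event#8 t=20ms outcome=F: state=OPEN
  event#9 t=21ms outcome=F: state=OPEN
  event#10 t=25ms outcome=F: state=OPEN
  event#11 t=26ms outcome=F: state=OPEN
  event#12 t=28ms outcome=S: state=OPEN
  event#13 t=31ms outcome=F: state=OPEN
  event#14 t=34ms outcome=F: state=OPEN
  event#15 t=38ms outcome=S: state=OPEN
  event#16 t=41ms outcome=S: state=OPEN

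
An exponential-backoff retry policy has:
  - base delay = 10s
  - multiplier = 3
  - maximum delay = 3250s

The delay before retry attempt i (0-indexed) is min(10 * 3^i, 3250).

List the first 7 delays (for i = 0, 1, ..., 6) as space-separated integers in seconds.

Computing each delay:
  i=0: min(10*3^0, 3250) = 10
  i=1: min(10*3^1, 3250) = 30
  i=2: min(10*3^2, 3250) = 90
  i=3: min(10*3^3, 3250) = 270
  i=4: min(10*3^4, 3250) = 810
  i=5: min(10*3^5, 3250) = 2430
  i=6: min(10*3^6, 3250) = 3250

Answer: 10 30 90 270 810 2430 3250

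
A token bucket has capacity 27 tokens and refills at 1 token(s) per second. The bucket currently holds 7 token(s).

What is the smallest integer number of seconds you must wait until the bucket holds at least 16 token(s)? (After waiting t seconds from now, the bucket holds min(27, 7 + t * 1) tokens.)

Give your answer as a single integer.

Need 7 + t * 1 >= 16, so t >= 9/1.
Smallest integer t = ceil(9/1) = 9.

Answer: 9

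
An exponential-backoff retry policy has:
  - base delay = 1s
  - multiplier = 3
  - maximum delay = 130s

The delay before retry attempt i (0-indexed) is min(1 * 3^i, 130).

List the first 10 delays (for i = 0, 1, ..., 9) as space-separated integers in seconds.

Answer: 1 3 9 27 81 130 130 130 130 130

Derivation:
Computing each delay:
  i=0: min(1*3^0, 130) = 1
  i=1: min(1*3^1, 130) = 3
  i=2: min(1*3^2, 130) = 9
  i=3: min(1*3^3, 130) = 27
  i=4: min(1*3^4, 130) = 81
  i=5: min(1*3^5, 130) = 130
  i=6: min(1*3^6, 130) = 130
  i=7: min(1*3^7, 130) = 130
  i=8: min(1*3^8, 130) = 130
  i=9: min(1*3^9, 130) = 130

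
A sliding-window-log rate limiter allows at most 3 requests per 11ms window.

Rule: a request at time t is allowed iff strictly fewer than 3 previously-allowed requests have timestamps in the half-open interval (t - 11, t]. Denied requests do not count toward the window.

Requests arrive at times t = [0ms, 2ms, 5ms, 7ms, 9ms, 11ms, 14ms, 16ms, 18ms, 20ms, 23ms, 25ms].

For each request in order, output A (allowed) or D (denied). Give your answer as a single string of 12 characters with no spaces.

Answer: AAADDAAADDAA

Derivation:
Tracking allowed requests in the window:
  req#1 t=0ms: ALLOW
  req#2 t=2ms: ALLOW
  req#3 t=5ms: ALLOW
  req#4 t=7ms: DENY
  req#5 t=9ms: DENY
  req#6 t=11ms: ALLOW
  req#7 t=14ms: ALLOW
  req#8 t=16ms: ALLOW
  req#9 t=18ms: DENY
  req#10 t=20ms: DENY
  req#11 t=23ms: ALLOW
  req#12 t=25ms: ALLOW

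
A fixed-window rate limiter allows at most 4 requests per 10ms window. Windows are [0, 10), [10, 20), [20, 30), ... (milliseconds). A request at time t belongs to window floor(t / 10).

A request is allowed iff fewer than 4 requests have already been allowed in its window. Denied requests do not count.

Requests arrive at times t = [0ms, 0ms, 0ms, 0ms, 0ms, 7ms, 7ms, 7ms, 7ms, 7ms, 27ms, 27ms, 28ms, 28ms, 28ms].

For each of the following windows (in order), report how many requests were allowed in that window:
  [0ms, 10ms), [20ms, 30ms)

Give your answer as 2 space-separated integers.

Processing requests:
  req#1 t=0ms (window 0): ALLOW
  req#2 t=0ms (window 0): ALLOW
  req#3 t=0ms (window 0): ALLOW
  req#4 t=0ms (window 0): ALLOW
  req#5 t=0ms (window 0): DENY
  req#6 t=7ms (window 0): DENY
  req#7 t=7ms (window 0): DENY
  req#8 t=7ms (window 0): DENY
  req#9 t=7ms (window 0): DENY
  req#10 t=7ms (window 0): DENY
  req#11 t=27ms (window 2): ALLOW
  req#12 t=27ms (window 2): ALLOW
  req#13 t=28ms (window 2): ALLOW
  req#14 t=28ms (window 2): ALLOW
  req#15 t=28ms (window 2): DENY

Allowed counts by window: 4 4

Answer: 4 4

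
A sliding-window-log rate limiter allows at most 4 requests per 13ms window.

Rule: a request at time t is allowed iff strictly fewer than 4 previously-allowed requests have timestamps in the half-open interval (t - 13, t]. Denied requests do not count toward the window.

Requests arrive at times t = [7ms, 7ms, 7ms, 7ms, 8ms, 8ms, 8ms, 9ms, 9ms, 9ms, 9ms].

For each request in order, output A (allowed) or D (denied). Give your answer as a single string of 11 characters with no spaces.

Tracking allowed requests in the window:
  req#1 t=7ms: ALLOW
  req#2 t=7ms: ALLOW
  req#3 t=7ms: ALLOW
  req#4 t=7ms: ALLOW
  req#5 t=8ms: DENY
  req#6 t=8ms: DENY
  req#7 t=8ms: DENY
  req#8 t=9ms: DENY
  req#9 t=9ms: DENY
  req#10 t=9ms: DENY
  req#11 t=9ms: DENY

Answer: AAAADDDDDDD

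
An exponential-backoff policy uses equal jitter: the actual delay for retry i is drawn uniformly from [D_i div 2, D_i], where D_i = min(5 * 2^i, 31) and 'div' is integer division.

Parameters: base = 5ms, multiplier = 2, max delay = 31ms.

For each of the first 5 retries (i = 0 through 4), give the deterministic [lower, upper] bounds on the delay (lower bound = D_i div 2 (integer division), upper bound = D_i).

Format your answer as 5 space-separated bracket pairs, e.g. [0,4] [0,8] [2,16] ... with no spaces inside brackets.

Answer: [2,5] [5,10] [10,20] [15,31] [15,31]

Derivation:
Computing bounds per retry:
  i=0: D_i=min(5*2^0,31)=5, bounds=[2,5]
  i=1: D_i=min(5*2^1,31)=10, bounds=[5,10]
  i=2: D_i=min(5*2^2,31)=20, bounds=[10,20]
  i=3: D_i=min(5*2^3,31)=31, bounds=[15,31]
  i=4: D_i=min(5*2^4,31)=31, bounds=[15,31]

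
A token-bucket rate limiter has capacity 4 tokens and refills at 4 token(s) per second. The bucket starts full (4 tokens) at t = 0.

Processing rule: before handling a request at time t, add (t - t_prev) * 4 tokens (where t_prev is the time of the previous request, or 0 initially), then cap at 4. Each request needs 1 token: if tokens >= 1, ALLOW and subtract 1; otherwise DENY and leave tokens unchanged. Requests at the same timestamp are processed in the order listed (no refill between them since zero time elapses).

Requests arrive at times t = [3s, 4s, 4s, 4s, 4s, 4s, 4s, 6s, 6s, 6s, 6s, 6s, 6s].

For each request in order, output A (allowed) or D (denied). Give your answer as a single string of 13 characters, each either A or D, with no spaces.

Simulating step by step:
  req#1 t=3s: ALLOW
  req#2 t=4s: ALLOW
  req#3 t=4s: ALLOW
  req#4 t=4s: ALLOW
  req#5 t=4s: ALLOW
  req#6 t=4s: DENY
  req#7 t=4s: DENY
  req#8 t=6s: ALLOW
  req#9 t=6s: ALLOW
  req#10 t=6s: ALLOW
  req#11 t=6s: ALLOW
  req#12 t=6s: DENY
  req#13 t=6s: DENY

Answer: AAAAADDAAAADD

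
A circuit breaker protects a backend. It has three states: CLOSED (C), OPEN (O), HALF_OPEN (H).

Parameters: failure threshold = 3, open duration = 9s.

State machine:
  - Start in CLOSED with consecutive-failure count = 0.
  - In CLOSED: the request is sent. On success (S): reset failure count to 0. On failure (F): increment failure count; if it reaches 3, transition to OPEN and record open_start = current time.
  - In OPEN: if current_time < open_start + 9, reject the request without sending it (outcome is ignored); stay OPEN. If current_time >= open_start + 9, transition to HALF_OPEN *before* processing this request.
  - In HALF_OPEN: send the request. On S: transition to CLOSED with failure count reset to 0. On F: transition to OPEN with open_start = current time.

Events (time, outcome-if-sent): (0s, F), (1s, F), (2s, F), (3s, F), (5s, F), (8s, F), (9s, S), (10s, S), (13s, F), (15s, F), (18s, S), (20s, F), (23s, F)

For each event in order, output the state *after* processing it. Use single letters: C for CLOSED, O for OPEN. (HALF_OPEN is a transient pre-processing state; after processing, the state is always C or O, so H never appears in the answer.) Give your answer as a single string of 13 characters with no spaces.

Answer: CCOOOOOOOOOOO

Derivation:
State after each event:
  event#1 t=0s outcome=F: state=CLOSED
  event#2 t=1s outcome=F: state=CLOSED
  event#3 t=2s outcome=F: state=OPEN
  event#4 t=3s outcome=F: state=OPEN
  event#5 t=5s outcome=F: state=OPEN
  event#6 t=8s outcome=F: state=OPEN
  event#7 t=9s outcome=S: state=OPEN
  event#8 t=10s outcome=S: state=OPEN
  event#9 t=13s outcome=F: state=OPEN
  event#10 t=15s outcome=F: state=OPEN
  event#11 t=18s outcome=S: state=OPEN
  event#12 t=20s outcome=F: state=OPEN
  event#13 t=23s outcome=F: state=OPEN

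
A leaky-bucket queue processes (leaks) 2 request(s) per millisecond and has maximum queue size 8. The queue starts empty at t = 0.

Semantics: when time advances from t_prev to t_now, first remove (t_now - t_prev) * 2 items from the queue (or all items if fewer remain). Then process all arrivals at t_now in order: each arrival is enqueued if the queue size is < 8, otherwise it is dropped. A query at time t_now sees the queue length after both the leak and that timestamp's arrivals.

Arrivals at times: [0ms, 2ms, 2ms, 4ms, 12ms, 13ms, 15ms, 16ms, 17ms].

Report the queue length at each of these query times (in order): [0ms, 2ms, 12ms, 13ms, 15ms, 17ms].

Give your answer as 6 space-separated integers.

Answer: 1 2 1 1 1 1

Derivation:
Queue lengths at query times:
  query t=0ms: backlog = 1
  query t=2ms: backlog = 2
  query t=12ms: backlog = 1
  query t=13ms: backlog = 1
  query t=15ms: backlog = 1
  query t=17ms: backlog = 1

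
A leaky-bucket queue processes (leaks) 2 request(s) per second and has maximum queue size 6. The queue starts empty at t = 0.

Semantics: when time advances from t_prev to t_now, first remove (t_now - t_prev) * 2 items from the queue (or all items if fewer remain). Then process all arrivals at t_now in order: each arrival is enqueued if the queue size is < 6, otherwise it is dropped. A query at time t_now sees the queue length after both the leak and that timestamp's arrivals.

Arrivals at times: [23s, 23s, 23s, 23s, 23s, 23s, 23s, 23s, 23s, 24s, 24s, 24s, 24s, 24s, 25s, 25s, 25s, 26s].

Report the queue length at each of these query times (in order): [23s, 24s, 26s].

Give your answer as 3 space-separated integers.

Answer: 6 6 5

Derivation:
Queue lengths at query times:
  query t=23s: backlog = 6
  query t=24s: backlog = 6
  query t=26s: backlog = 5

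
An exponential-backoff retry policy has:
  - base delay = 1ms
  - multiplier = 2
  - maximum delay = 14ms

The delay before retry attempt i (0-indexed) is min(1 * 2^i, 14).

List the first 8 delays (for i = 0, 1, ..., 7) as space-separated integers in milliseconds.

Computing each delay:
  i=0: min(1*2^0, 14) = 1
  i=1: min(1*2^1, 14) = 2
  i=2: min(1*2^2, 14) = 4
  i=3: min(1*2^3, 14) = 8
  i=4: min(1*2^4, 14) = 14
  i=5: min(1*2^5, 14) = 14
  i=6: min(1*2^6, 14) = 14
  i=7: min(1*2^7, 14) = 14

Answer: 1 2 4 8 14 14 14 14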